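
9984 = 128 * 78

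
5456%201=29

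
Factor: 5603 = 13^1*431^1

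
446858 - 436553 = 10305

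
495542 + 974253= 1469795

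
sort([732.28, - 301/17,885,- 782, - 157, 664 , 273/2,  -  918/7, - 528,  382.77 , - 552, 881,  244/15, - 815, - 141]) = [  -  815, -782, - 552, - 528,  -  157, - 141, - 918/7,  -  301/17,244/15  ,  273/2,  382.77, 664, 732.28,881,  885]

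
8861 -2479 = 6382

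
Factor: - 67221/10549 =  - 3^2 * 97^1*137^ ( - 1 ) = - 873/137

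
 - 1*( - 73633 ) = 73633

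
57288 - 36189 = 21099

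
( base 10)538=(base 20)16i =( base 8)1032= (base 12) 38a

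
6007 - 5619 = 388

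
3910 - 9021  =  - 5111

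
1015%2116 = 1015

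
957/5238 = 319/1746= 0.18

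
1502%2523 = 1502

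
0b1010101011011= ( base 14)1dc7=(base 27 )7dd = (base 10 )5467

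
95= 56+39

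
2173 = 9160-6987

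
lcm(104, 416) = 416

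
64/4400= 4/275 = 0.01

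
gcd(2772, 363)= 33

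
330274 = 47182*7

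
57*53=3021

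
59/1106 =59/1106 = 0.05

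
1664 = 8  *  208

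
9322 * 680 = 6338960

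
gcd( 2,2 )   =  2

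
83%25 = 8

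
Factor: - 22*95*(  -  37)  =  77330 = 2^1*5^1*11^1 * 19^1*37^1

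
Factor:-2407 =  - 29^1*83^1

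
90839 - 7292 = 83547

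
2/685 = 2/685   =  0.00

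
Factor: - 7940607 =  - 3^1 * 37^1 *71537^1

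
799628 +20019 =819647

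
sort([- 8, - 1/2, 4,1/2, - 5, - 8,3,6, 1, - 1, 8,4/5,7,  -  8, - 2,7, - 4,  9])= [ - 8, - 8, - 8, - 5,- 4, - 2, - 1, - 1/2,1/2,4/5,1, 3,4, 6,7,7, 8 , 9 ] 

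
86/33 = 2 + 20/33=2.61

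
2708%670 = 28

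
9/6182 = 9/6182 =0.00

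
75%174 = 75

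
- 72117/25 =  - 72117/25 = - 2884.68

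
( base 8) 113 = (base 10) 75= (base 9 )83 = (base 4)1023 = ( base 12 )63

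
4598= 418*11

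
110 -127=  - 17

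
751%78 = 49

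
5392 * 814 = 4389088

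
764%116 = 68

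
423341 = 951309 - 527968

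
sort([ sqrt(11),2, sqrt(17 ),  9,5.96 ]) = [ 2, sqrt (11 ), sqrt( 17 ) , 5.96,9 ] 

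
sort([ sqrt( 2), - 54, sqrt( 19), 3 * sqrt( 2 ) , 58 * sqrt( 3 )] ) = [ - 54, sqrt( 2),3 *sqrt (2 ), sqrt (19), 58*sqrt (3)]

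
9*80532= 724788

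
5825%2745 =335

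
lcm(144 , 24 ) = 144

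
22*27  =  594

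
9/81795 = 3/27265 = 0.00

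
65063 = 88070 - 23007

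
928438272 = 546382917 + 382055355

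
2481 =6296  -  3815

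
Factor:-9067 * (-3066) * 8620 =239631017640 =2^3 *3^1*5^1 * 7^1*73^1*431^1*9067^1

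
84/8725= 84/8725 = 0.01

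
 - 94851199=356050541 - 450901740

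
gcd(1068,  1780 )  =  356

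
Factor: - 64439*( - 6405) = 412731795   =  3^1*5^1*7^1*61^1*64439^1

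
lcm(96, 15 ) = 480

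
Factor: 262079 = 262079^1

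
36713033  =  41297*889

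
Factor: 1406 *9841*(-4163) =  - 2^1*13^1*19^1*23^1*37^1* 181^1*757^1= - 57601124698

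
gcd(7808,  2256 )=16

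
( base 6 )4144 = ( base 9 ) 1241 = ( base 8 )1640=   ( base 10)928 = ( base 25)1C3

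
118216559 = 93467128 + 24749431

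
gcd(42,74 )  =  2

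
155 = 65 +90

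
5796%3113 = 2683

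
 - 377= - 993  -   - 616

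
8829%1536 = 1149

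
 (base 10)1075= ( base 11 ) 898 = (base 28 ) 1AB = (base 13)649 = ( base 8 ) 2063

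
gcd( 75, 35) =5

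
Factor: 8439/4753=87/49= 3^1*7^( - 2) * 29^1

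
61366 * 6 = 368196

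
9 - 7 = 2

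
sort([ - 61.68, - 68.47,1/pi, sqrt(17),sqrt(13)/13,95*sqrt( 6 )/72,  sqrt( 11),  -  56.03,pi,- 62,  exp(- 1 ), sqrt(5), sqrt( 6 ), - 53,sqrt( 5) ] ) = [ - 68.47,  -  62, - 61.68, - 56.03, - 53, sqrt(13)/13, 1/pi,exp ( - 1 ), sqrt( 5 ) , sqrt( 5),sqrt( 6), pi , 95*sqrt( 6 ) /72,sqrt(11 ), sqrt (17)]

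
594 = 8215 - 7621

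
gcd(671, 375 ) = 1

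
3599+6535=10134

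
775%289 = 197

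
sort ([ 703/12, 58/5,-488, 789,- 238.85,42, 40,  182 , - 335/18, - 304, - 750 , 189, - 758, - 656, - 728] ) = [- 758, - 750, - 728, - 656, - 488, - 304, - 238.85, - 335/18,58/5,40,42,703/12, 182, 189 , 789] 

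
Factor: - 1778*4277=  - 2^1*7^2 *13^1 * 47^1*127^1 = - 7604506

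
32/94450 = 16/47225 = 0.00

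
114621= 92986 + 21635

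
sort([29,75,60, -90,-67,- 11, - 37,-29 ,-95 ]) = [  -  95, - 90 ,-67 , - 37,  -  29, - 11, 29, 60, 75]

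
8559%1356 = 423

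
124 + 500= 624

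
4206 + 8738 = 12944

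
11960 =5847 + 6113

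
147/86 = 1 + 61/86 = 1.71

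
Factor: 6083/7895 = 5^ ( - 1)*7^1 * 11^1*79^1 * 1579^( - 1)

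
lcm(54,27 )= 54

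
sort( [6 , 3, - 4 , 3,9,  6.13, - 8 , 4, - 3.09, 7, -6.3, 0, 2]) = [ - 8, - 6.3, - 4 ,  -  3.09, 0,2,3,  3, 4,6, 6.13 , 7,9 ]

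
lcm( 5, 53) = 265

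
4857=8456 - 3599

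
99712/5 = 99712/5  =  19942.40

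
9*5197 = 46773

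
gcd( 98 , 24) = 2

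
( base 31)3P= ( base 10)118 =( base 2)1110110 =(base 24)4m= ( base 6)314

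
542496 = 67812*8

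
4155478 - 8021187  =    -  3865709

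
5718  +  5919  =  11637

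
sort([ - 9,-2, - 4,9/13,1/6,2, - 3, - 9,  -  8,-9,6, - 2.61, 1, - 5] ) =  [ -9, - 9, - 9,-8, - 5, - 4,-3,-2.61,  -  2, 1/6,9/13, 1 , 2, 6 ] 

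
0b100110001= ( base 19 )G1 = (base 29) AF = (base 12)215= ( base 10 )305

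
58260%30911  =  27349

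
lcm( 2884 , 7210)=14420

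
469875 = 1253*375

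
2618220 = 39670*66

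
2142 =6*357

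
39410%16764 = 5882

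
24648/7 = 24648/7 = 3521.14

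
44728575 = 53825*831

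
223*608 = 135584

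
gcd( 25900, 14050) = 50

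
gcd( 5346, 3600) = 18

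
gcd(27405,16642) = 1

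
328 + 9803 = 10131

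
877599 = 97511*9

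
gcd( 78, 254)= 2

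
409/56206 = 409/56206 = 0.01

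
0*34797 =0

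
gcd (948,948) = 948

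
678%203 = 69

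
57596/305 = 188 + 256/305= 188.84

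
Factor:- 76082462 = - 2^1*38041231^1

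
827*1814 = 1500178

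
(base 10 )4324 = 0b1000011100100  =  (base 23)840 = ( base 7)15415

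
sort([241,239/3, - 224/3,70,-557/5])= [ - 557/5,-224/3 , 70, 239/3, 241 ] 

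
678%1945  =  678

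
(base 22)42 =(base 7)156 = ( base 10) 90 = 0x5a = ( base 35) 2K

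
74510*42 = 3129420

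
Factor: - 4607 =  - 17^1*271^1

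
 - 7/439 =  - 1 + 432/439 = - 0.02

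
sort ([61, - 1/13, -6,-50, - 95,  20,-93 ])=[  -  95, - 93 , - 50, -6, - 1/13, 20, 61] 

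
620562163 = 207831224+412730939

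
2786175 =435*6405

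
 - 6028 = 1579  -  7607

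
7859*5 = 39295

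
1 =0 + 1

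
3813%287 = 82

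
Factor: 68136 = 2^3*3^1*17^1*167^1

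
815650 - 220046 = 595604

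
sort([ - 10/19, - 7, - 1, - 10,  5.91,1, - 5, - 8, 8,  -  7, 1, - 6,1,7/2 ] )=[-10, - 8, - 7, - 7, - 6 , - 5 ,-1, - 10/19, 1, 1, 1,7/2, 5.91,8]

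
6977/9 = 775 + 2/9 = 775.22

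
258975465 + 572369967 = 831345432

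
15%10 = 5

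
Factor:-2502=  - 2^1*3^2*139^1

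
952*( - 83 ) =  - 79016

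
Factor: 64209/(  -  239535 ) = -3^(-1 ) * 5^( - 1) * 17^1*1259^1 * 5323^( - 1)  =  - 21403/79845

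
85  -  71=14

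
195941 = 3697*53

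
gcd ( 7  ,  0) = 7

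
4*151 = 604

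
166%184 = 166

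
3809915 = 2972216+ 837699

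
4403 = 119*37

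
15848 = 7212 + 8636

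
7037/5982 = 1+1055/5982=1.18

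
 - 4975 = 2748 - 7723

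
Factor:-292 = - 2^2*73^1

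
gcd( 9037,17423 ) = 7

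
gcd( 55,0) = 55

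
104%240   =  104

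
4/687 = 4/687 = 0.01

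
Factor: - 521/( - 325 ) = 5^( - 2 )*13^( - 1 ) * 521^1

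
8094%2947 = 2200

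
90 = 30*3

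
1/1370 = 1/1370= 0.00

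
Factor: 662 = 2^1*331^1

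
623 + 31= 654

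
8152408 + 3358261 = 11510669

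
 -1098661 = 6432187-7530848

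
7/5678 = 7/5678 = 0.00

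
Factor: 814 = 2^1*11^1*37^1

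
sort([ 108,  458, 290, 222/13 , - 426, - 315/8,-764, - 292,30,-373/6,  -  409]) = [ - 764,-426, - 409, - 292,-373/6,-315/8, 222/13,  30,108 , 290, 458] 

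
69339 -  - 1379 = 70718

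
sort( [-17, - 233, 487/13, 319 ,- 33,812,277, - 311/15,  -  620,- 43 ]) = [ - 620, - 233, - 43,-33, - 311/15,  -  17, 487/13,277,319, 812 ]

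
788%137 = 103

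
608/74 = 304/37 = 8.22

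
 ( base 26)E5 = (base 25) EJ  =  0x171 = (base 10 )369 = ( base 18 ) 129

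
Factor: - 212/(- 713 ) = 2^2*23^(-1) * 31^ (- 1 )*53^1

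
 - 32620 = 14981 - 47601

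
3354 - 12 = 3342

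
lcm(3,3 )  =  3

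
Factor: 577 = 577^1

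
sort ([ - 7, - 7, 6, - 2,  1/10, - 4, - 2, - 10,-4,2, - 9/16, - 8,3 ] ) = [ -10, - 8,  -  7, -7,-4, - 4,  -  2, - 2, - 9/16,1/10,2, 3 , 6 ]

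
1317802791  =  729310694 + 588492097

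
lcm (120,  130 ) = 1560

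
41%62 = 41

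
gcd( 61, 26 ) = 1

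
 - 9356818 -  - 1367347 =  - 7989471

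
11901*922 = 10972722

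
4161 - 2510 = 1651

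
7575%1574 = 1279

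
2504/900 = 626/225 = 2.78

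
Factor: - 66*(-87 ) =5742  =  2^1*3^2*11^1*29^1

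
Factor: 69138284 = 2^2*3847^1*4493^1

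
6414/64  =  3207/32 = 100.22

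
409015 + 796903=1205918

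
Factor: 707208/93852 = 746/99 = 2^1*3^( - 2)*11^(-1) * 373^1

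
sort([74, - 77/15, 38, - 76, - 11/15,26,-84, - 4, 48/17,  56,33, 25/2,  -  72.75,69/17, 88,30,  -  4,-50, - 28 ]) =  [- 84, - 76,  -  72.75, - 50, - 28, - 77/15,-4, - 4, - 11/15 , 48/17,69/17,25/2 , 26,30,  33,38,56,74, 88] 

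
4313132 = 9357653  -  5044521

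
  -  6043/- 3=6043/3  =  2014.33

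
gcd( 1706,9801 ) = 1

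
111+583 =694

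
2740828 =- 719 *( - 3812 ) 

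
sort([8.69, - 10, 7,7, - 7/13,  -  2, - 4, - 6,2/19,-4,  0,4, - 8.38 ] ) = [ - 10, - 8.38, - 6, - 4,  -  4,-2, - 7/13, 0 , 2/19,  4, 7,  7,8.69 ] 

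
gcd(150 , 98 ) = 2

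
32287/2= 32287/2 = 16143.50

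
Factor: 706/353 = 2^1 = 2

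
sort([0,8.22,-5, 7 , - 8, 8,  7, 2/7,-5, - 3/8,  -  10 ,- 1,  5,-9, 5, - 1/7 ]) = [ - 10,-9, -8,-5 , - 5, - 1, - 3/8 , - 1/7 , 0,  2/7, 5 , 5, 7,7, 8,8.22 ] 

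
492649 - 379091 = 113558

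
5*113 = 565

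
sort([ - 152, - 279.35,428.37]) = [ - 279.35  , - 152,428.37]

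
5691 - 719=4972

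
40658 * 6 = 243948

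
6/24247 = 6/24247 = 0.00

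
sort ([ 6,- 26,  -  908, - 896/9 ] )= [  -  908, - 896/9, - 26, 6 ]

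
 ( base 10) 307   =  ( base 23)D8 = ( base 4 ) 10303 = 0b100110011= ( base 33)9a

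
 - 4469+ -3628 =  - 8097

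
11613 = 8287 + 3326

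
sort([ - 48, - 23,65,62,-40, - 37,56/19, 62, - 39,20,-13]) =[ - 48, - 40,-39, - 37,  -  23, -13 , 56/19,20,62, 62,65] 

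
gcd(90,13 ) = 1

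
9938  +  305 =10243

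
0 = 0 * 29140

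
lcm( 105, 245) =735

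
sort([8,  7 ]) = [7,8]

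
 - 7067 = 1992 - 9059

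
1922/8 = 240  +  1/4=   240.25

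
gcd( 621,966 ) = 69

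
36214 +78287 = 114501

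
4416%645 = 546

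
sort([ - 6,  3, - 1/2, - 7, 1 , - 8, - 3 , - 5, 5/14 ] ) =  [-8, - 7 ,-6 , - 5, - 3, - 1/2, 5/14,1 , 3 ] 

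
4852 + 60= 4912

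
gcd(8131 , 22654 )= 47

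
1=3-2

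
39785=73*545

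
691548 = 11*62868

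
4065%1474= 1117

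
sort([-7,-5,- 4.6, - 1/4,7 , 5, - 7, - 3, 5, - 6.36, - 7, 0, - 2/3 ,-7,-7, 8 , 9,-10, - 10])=[ - 10, - 10,-7, - 7,  -  7,-7, - 7, - 6.36, - 5,-4.6, - 3, - 2/3, - 1/4, 0,  5, 5 , 7,8,9] 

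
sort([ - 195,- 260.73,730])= [- 260.73 , - 195,730 ]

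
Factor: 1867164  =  2^2*3^1*13^1*11969^1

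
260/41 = 6  +  14/41 = 6.34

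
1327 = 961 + 366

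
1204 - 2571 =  - 1367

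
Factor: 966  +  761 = 1727 = 11^1*157^1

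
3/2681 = 3/2681=0.00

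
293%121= 51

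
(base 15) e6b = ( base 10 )3251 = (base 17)B44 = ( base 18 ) A0B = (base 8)6263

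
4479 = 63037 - 58558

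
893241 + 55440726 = 56333967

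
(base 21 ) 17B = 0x257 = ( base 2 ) 1001010111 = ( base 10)599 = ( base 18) 1F5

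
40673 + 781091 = 821764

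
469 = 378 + 91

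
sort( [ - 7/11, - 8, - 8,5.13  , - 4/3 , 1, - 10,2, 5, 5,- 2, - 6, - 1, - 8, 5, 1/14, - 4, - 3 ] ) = [-10 ,- 8, -8, - 8,-6 , - 4,-3, - 2, - 4/3, - 1,- 7/11,1/14 , 1, 2, 5 , 5 , 5 , 5.13] 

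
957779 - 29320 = 928459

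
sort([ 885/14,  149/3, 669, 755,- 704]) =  [ - 704, 149/3, 885/14,669, 755 ]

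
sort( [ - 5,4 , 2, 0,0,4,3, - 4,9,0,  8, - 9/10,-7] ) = [ - 7,  -  5,- 4,  -  9/10,0 , 0,0 , 2,3,4,4, 8, 9 ] 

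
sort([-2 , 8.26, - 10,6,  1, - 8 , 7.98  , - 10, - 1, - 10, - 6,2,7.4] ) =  [ - 10, - 10, -10,  -  8, - 6,-2, - 1 , 1,2 , 6 , 7.4,7.98, 8.26 ] 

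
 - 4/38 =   -  2/19 = -0.11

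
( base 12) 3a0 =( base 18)1cc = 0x228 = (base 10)552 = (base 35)fr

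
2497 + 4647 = 7144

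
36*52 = 1872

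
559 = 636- 77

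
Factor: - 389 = -389^1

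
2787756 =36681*76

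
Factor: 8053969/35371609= 1150567/5053087 = 11^1*13^(  -  1)*104597^1*388699^( - 1)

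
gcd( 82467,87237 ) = 9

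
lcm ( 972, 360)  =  9720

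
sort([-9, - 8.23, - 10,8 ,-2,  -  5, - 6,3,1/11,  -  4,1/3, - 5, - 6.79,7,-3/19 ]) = [-10,-9,-8.23,-6.79, - 6,-5,  -  5, - 4, - 2, - 3/19, 1/11,1/3, 3,7, 8]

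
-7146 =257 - 7403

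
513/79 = 6  +  39/79 = 6.49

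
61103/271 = 225  +  128/271= 225.47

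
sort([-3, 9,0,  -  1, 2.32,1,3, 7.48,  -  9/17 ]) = [ - 3, - 1, - 9/17,0,  1 , 2.32, 3, 7.48,9] 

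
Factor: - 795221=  - 7^2 * 16229^1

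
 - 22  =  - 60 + 38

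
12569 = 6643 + 5926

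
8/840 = 1/105 = 0.01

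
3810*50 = 190500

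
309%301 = 8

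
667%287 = 93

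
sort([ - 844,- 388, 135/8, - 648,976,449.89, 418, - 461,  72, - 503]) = [ - 844, - 648, - 503, - 461,- 388, 135/8, 72,  418,449.89,976 ] 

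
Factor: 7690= 2^1*5^1 *769^1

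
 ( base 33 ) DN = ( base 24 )ik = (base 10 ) 452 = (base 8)704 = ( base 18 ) 172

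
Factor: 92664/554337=2^3*3^1*7^(-2)*11^1* 13^1*419^( - 1)  =  3432/20531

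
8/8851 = 8/8851 = 0.00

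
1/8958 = 1/8958= 0.00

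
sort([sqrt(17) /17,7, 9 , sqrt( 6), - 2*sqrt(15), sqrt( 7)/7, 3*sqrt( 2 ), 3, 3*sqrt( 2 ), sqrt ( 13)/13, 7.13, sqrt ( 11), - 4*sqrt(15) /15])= [ - 2*sqrt( 15), - 4*sqrt ( 15 ) /15,sqrt( 17 )/17,sqrt (13 ) /13, sqrt( 7)/7, sqrt(6 ),3,sqrt(11 ),3*sqrt(2),  3*sqrt (2), 7,7.13,9] 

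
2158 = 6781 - 4623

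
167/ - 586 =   -  167/586 = - 0.28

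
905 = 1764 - 859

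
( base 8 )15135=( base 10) 6749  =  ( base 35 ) 5ht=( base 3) 100020222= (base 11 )5086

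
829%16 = 13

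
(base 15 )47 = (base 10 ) 67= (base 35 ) 1w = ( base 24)2j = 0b1000011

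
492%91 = 37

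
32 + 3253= 3285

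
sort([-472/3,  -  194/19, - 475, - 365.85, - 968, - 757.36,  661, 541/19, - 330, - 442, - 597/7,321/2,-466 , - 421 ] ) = [ - 968,- 757.36,-475,-466, - 442, - 421,- 365.85,-330, - 472/3, - 597/7, - 194/19,541/19,321/2,661 ] 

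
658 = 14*47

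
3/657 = 1/219 = 0.00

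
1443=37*39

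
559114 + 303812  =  862926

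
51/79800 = 17/26600 =0.00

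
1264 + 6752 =8016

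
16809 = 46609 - 29800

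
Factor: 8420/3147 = 2^2*3^( - 1)*5^1*421^1*1049^( - 1 ) 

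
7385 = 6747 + 638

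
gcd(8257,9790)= 1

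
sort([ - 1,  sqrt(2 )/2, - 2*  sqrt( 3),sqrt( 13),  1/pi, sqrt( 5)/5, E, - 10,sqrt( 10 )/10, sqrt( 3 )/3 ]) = [ -10, - 2*sqrt( 3 ), - 1, sqrt( 10 )/10,  1/pi, sqrt(5 )/5, sqrt ( 3)/3,sqrt( 2 )/2, E,sqrt( 13 )]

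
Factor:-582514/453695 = -2^1 * 5^ ( - 1)*11^( - 1)*73^( - 1 ) * 113^( - 1)*291257^1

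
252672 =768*329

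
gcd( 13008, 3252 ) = 3252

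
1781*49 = 87269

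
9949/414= 24+13/414 =24.03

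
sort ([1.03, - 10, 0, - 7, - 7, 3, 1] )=[ - 10, - 7, - 7,0,1, 1.03 , 3 ]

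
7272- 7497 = - 225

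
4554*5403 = 24605262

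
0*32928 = 0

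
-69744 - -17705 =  - 52039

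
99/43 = 2+ 13/43 = 2.30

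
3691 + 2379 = 6070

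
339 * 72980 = 24740220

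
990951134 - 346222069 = 644729065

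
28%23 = 5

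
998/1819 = 998/1819 = 0.55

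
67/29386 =67/29386 = 0.00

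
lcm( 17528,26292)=52584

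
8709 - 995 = 7714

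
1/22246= 1/22246= 0.00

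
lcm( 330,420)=4620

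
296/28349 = 296/28349 = 0.01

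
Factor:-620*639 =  - 2^2*3^2*5^1*31^1*71^1 = - 396180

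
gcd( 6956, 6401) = 37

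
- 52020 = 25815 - 77835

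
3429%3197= 232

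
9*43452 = 391068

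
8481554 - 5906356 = 2575198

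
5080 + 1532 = 6612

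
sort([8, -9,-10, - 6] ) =[ - 10, - 9, - 6,8 ]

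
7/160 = 7/160=   0.04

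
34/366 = 17/183= 0.09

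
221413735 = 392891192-171477457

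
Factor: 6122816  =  2^6*7^1*79^1 * 173^1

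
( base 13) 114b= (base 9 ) 3288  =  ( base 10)2429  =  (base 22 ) 509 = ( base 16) 97D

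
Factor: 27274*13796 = 376272104 = 2^3*13^1*1049^1 * 3449^1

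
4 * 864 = 3456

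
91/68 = 91/68=1.34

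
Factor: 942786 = 2^1*3^3*13^1*17^1*79^1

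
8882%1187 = 573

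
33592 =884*38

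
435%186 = 63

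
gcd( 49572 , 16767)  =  729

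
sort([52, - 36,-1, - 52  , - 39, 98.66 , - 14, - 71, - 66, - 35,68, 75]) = [ - 71, - 66, - 52, - 39, - 36, - 35, - 14, - 1,52, 68,75 , 98.66] 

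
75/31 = 2+13/31 = 2.42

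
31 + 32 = 63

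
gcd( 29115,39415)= 5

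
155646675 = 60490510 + 95156165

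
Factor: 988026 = 2^1*3^1*13^1*53^1*239^1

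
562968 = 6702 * 84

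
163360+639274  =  802634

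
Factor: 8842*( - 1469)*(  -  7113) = 2^1*3^1*13^1*113^1*2371^1*4421^1 = 92390031474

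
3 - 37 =  -  34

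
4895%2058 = 779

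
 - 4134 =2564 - 6698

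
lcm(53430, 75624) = 4915560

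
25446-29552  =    -  4106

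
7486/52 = 3743/26=   143.96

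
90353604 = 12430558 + 77923046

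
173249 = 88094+85155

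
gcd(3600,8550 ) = 450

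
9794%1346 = 372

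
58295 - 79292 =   -  20997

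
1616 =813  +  803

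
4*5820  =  23280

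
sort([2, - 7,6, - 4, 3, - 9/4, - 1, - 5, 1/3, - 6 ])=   [  -  7,-6,  -  5, - 4, - 9/4,-1, 1/3,2, 3, 6] 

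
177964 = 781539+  - 603575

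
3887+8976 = 12863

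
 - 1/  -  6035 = 1/6035 = 0.00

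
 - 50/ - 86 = 25/43 = 0.58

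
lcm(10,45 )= 90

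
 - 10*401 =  - 4010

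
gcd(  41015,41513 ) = 1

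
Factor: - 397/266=-2^ ( - 1)*7^( - 1)*19^( -1)*397^1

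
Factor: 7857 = 3^4 *97^1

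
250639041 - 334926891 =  - 84287850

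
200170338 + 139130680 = 339301018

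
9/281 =9/281=0.03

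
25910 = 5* 5182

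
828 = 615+213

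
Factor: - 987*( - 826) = 2^1*3^1*7^2*47^1*59^1= 815262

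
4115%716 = 535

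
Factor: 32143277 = 17^1*1181^1*1601^1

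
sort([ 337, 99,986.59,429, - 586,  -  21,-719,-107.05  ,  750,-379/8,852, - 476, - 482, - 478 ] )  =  [ - 719,-586,-482 , -478,-476, - 107.05,- 379/8, - 21,99,337, 429,750,852, 986.59 ] 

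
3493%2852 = 641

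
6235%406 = 145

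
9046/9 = 1005 + 1/9  =  1005.11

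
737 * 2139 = 1576443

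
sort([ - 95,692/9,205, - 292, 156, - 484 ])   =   [ - 484, - 292, - 95 , 692/9 , 156  ,  205]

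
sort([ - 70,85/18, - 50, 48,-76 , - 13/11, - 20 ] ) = [ - 76,- 70, - 50, - 20, - 13/11,85/18,48 ]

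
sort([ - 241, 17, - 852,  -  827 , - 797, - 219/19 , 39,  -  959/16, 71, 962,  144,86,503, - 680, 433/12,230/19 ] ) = [-852, - 827, - 797, - 680, - 241,  -  959/16, - 219/19 , 230/19, 17,  433/12,39,  71,  86,  144, 503, 962 ] 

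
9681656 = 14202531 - 4520875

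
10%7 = 3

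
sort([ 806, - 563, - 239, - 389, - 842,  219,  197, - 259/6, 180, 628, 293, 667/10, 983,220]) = [ - 842 ,-563, -389, - 239,-259/6, 667/10,180,197,219,220, 293, 628,  806 , 983]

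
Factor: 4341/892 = 2^ ( - 2) * 3^1*223^(  -  1)*1447^1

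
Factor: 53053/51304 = 2^(  -  3)*7^1 * 11^( - 1) * 13^1 = 91/88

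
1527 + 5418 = 6945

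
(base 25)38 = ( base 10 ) 83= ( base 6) 215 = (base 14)5D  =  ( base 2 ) 1010011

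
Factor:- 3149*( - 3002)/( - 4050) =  - 3^( - 4 )*5^( -2 )*19^1*47^1*67^1*79^1 =- 4726649/2025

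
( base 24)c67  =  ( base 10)7063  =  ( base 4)1232113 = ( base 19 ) 10AE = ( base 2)1101110010111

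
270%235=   35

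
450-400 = 50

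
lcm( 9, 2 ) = 18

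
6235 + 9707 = 15942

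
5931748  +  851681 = 6783429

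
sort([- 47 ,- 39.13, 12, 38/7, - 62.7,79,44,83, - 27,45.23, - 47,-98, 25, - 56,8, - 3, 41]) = [ - 98, - 62.7,-56,-47,-47,-39.13,-27,-3, 38/7,8,12,25,41,44,45.23, 79,  83]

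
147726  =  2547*58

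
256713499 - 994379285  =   - 737665786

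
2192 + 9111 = 11303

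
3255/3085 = 651/617 = 1.06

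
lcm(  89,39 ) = 3471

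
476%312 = 164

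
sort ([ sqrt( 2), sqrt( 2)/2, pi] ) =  [sqrt( 2)/2, sqrt( 2),pi]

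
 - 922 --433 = - 489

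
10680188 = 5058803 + 5621385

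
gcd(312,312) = 312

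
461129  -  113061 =348068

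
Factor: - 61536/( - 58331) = 2^5 * 3^1 * 7^( - 1)*13^( - 1) = 96/91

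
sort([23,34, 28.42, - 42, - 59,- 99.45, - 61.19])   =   [-99.45, - 61.19, - 59, - 42 , 23,28.42,34 ]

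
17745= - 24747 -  - 42492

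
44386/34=22193/17 = 1305.47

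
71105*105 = 7466025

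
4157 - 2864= 1293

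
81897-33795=48102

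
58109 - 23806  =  34303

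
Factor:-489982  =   - 2^1*409^1*599^1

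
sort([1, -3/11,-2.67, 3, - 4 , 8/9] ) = [ - 4, - 2.67,-3/11,8/9,1, 3 ]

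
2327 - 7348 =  - 5021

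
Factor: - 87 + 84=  - 3^1 = - 3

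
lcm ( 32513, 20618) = 845338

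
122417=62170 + 60247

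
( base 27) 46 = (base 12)96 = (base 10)114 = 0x72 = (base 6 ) 310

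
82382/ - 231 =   -  82382/231= - 356.63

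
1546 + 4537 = 6083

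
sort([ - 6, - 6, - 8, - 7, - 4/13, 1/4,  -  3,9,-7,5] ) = [ - 8, - 7, - 7, - 6, - 6, - 3, - 4/13,  1/4, 5, 9]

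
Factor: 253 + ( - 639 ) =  - 2^1*193^1 = - 386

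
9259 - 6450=2809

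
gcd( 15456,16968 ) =168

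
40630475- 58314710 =  -  17684235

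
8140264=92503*88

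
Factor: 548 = 2^2*137^1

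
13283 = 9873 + 3410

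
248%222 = 26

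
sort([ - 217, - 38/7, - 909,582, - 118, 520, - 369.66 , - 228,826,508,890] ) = [ - 909, - 369.66,-228,  -  217,-118, - 38/7, 508,520, 582, 826,890]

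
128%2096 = 128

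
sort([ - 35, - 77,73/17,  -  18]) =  [ - 77 ,- 35,  -  18 , 73/17] 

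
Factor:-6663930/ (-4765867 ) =2^1 * 3^1 * 5^1*7^1*13^1*2441^1 * 4765867^( - 1 ) 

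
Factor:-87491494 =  - 2^1 * 23^1*131^1*14519^1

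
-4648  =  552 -5200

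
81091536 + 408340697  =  489432233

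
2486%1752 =734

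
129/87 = 43/29 = 1.48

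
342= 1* 342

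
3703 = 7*529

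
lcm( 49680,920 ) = 49680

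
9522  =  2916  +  6606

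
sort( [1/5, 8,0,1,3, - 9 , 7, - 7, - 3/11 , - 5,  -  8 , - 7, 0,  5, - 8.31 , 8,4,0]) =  [ - 9, - 8.31, - 8, - 7,-7, - 5,-3/11, 0,0,0, 1/5, 1 , 3, 4, 5,7, 8, 8]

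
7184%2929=1326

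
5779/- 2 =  - 5779/2 = -2889.50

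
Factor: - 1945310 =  - 2^1 * 5^1 *17^1*11443^1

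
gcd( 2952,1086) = 6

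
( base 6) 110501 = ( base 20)132d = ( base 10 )9253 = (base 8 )22045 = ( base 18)1aa1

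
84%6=0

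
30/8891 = 30/8891 = 0.00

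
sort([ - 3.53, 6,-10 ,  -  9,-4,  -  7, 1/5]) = [-10, - 9, - 7, - 4, - 3.53, 1/5,6]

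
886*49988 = 44289368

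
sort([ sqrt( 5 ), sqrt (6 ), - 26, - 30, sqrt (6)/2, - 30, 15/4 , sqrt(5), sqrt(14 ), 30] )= [ - 30, - 30  , - 26, sqrt(6)/2, sqrt( 5 ),sqrt(5), sqrt(6),sqrt(14), 15/4, 30 ] 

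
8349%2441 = 1026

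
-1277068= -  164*7787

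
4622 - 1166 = 3456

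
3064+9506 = 12570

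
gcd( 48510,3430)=490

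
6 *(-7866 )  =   - 47196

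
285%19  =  0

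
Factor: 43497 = 3^5*179^1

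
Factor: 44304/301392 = 71/483  =  3^(  -  1) * 7^( - 1 )*23^( - 1)*71^1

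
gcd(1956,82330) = 2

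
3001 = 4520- 1519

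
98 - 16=82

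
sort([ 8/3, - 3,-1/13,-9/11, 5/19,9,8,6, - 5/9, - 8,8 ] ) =[-8,-3,- 9/11, - 5/9,- 1/13, 5/19, 8/3 , 6, 8, 8 , 9]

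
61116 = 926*66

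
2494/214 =1247/107 = 11.65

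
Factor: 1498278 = 2^1 * 3^1*17^1*37^1*397^1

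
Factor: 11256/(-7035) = - 2^3 * 5^( - 1 ) = -8/5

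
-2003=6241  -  8244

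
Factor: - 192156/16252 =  - 3^1*17^( - 1)*67^1 = - 201/17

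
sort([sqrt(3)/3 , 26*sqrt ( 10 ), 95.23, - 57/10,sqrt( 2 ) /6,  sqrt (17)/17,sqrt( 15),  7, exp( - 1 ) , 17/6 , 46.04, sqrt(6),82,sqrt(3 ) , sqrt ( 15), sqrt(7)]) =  [  -  57/10  ,  sqrt ( 2)/6, sqrt( 17)/17, exp(-1),  sqrt(3)/3,sqrt( 3), sqrt( 6),sqrt(  7), 17/6 , sqrt( 15),sqrt(15 ),  7, 46.04 , 82 , 26*  sqrt (10), 95.23]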